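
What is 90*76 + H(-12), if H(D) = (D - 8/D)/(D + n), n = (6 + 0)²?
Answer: 246223/36 ≈ 6839.5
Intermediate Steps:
n = 36 (n = 6² = 36)
H(D) = (D - 8/D)/(36 + D) (H(D) = (D - 8/D)/(D + 36) = (D - 8/D)/(36 + D))
90*76 + H(-12) = 90*76 + (-8 + (-12)²)/((-12)*(36 - 12)) = 6840 - 1/12*(-8 + 144)/24 = 6840 - 1/12*1/24*136 = 6840 - 17/36 = 246223/36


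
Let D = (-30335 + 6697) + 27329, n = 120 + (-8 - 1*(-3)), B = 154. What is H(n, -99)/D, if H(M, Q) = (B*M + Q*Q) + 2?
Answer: 27513/3691 ≈ 7.4541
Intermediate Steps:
n = 115 (n = 120 + (-8 + 3) = 120 - 5 = 115)
H(M, Q) = 2 + Q**2 + 154*M (H(M, Q) = (154*M + Q*Q) + 2 = (154*M + Q**2) + 2 = (Q**2 + 154*M) + 2 = 2 + Q**2 + 154*M)
D = 3691 (D = -23638 + 27329 = 3691)
H(n, -99)/D = (2 + (-99)**2 + 154*115)/3691 = (2 + 9801 + 17710)*(1/3691) = 27513*(1/3691) = 27513/3691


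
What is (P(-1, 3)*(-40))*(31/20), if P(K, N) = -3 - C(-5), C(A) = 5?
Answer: 496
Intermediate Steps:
P(K, N) = -8 (P(K, N) = -3 - 1*5 = -3 - 5 = -8)
(P(-1, 3)*(-40))*(31/20) = (-8*(-40))*(31/20) = 320*(31*(1/20)) = 320*(31/20) = 496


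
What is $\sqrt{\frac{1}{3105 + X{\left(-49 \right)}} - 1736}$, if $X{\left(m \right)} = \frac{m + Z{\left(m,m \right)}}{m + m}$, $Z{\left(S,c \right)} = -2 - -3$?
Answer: $\frac{i \sqrt{40197774861615}}{152169} \approx 41.665 i$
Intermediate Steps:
$Z{\left(S,c \right)} = 1$ ($Z{\left(S,c \right)} = -2 + 3 = 1$)
$X{\left(m \right)} = \frac{1 + m}{2 m}$ ($X{\left(m \right)} = \frac{m + 1}{m + m} = \frac{1 + m}{2 m}$)
$\sqrt{\frac{1}{3105 + X{\left(-49 \right)}} - 1736} = \sqrt{\frac{1}{3105 + \frac{1 - 49}{2 \left(-49\right)}} - 1736} = \sqrt{\frac{1}{3105 + \frac{1}{2} \left(- \frac{1}{49}\right) \left(-48\right)} - 1736} = \sqrt{\frac{1}{3105 + \frac{24}{49}} - 1736} = \sqrt{\frac{1}{\frac{152169}{49}} - 1736} = \sqrt{\frac{49}{152169} - 1736} = \sqrt{- \frac{264165335}{152169}} = \frac{i \sqrt{40197774861615}}{152169}$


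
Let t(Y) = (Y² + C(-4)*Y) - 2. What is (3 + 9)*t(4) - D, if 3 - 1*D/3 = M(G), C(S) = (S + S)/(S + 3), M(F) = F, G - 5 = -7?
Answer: 537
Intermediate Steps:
G = -2 (G = 5 - 7 = -2)
C(S) = 2*S/(3 + S) (C(S) = (2*S)/(3 + S) = 2*S/(3 + S))
t(Y) = -2 + Y² + 8*Y (t(Y) = (Y² + (2*(-4)/(3 - 4))*Y) - 2 = (Y² + (2*(-4)/(-1))*Y) - 2 = (Y² + (2*(-4)*(-1))*Y) - 2 = (Y² + 8*Y) - 2 = -2 + Y² + 8*Y)
D = 15 (D = 9 - 3*(-2) = 9 + 6 = 15)
(3 + 9)*t(4) - D = (3 + 9)*(-2 + 4² + 8*4) - 1*15 = 12*(-2 + 16 + 32) - 15 = 12*46 - 15 = 552 - 15 = 537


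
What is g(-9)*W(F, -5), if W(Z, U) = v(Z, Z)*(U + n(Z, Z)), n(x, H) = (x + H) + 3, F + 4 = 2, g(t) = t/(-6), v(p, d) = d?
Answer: 18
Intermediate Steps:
g(t) = -t/6 (g(t) = t*(-⅙) = -t/6)
F = -2 (F = -4 + 2 = -2)
n(x, H) = 3 + H + x (n(x, H) = (H + x) + 3 = 3 + H + x)
W(Z, U) = Z*(3 + U + 2*Z) (W(Z, U) = Z*(U + (3 + Z + Z)) = Z*(U + (3 + 2*Z)) = Z*(3 + U + 2*Z))
g(-9)*W(F, -5) = (-⅙*(-9))*(-2*(3 - 5 + 2*(-2))) = 3*(-2*(3 - 5 - 4))/2 = 3*(-2*(-6))/2 = (3/2)*12 = 18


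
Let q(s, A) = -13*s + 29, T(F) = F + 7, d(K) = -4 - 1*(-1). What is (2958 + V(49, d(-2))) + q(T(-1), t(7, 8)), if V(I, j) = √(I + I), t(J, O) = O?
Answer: 2909 + 7*√2 ≈ 2918.9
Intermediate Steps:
d(K) = -3 (d(K) = -4 + 1 = -3)
T(F) = 7 + F
V(I, j) = √2*√I (V(I, j) = √(2*I) = √2*√I)
q(s, A) = 29 - 13*s
(2958 + V(49, d(-2))) + q(T(-1), t(7, 8)) = (2958 + √2*√49) + (29 - 13*(7 - 1)) = (2958 + √2*7) + (29 - 13*6) = (2958 + 7*√2) + (29 - 78) = (2958 + 7*√2) - 49 = 2909 + 7*√2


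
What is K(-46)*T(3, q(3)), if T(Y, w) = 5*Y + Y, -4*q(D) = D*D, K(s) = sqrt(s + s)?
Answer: 36*I*sqrt(23) ≈ 172.65*I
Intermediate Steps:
K(s) = sqrt(2)*sqrt(s) (K(s) = sqrt(2*s) = sqrt(2)*sqrt(s))
q(D) = -D**2/4 (q(D) = -D*D/4 = -D**2/4)
T(Y, w) = 6*Y
K(-46)*T(3, q(3)) = (sqrt(2)*sqrt(-46))*(6*3) = (sqrt(2)*(I*sqrt(46)))*18 = (2*I*sqrt(23))*18 = 36*I*sqrt(23)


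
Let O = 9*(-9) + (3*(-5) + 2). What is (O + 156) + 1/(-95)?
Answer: 5889/95 ≈ 61.990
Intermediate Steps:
O = -94 (O = -81 + (-15 + 2) = -81 - 13 = -94)
(O + 156) + 1/(-95) = (-94 + 156) + 1/(-95) = 62 - 1/95 = 5889/95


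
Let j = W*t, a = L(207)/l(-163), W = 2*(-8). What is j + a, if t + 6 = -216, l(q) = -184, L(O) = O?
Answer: 28407/8 ≈ 3550.9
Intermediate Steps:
W = -16
t = -222 (t = -6 - 216 = -222)
a = -9/8 (a = 207/(-184) = 207*(-1/184) = -9/8 ≈ -1.1250)
j = 3552 (j = -16*(-222) = 3552)
j + a = 3552 - 9/8 = 28407/8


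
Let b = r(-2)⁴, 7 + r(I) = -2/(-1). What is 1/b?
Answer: 1/625 ≈ 0.0016000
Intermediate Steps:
r(I) = -5 (r(I) = -7 - 2/(-1) = -7 - 2*(-1) = -7 + 2 = -5)
b = 625 (b = (-5)⁴ = 625)
1/b = 1/625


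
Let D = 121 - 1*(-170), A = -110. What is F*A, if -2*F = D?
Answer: 16005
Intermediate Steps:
D = 291 (D = 121 + 170 = 291)
F = -291/2 (F = -½*291 = -291/2 ≈ -145.50)
F*A = -291/2*(-110) = 16005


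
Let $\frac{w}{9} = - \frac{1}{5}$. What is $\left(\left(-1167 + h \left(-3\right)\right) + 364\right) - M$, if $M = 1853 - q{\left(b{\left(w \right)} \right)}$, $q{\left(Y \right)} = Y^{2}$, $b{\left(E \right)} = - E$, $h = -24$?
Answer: $- \frac{64519}{25} \approx -2580.8$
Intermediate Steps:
$w = - \frac{9}{5}$ ($w = 9 \left(- \frac{1}{5}\right) = - \frac{9}{5} \approx -1.8$)
$M = \frac{46244}{25}$ ($M = 1853 - \left(\left(-1\right) \left(- \frac{9}{5}\right)\right)^{2} = 1853 - \left(\frac{9}{5}\right)^{2} = 1853 - \frac{81}{25} = \frac{46244}{25} \approx 1849.8$)
$\left(\left(-1167 + h \left(-3\right)\right) + 364\right) - M = \left(\left(-1167 - -72\right) + 364\right) - \frac{46244}{25} = \left(\left(-1167 + 72\right) + 364\right) - \frac{46244}{25} = \left(-1095 + 364\right) - \frac{46244}{25} = -731 - \frac{46244}{25} = - \frac{64519}{25}$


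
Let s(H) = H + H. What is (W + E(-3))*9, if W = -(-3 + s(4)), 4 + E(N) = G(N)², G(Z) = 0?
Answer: -81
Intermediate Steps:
s(H) = 2*H
E(N) = -4 (E(N) = -4 + 0² = -4 + 0 = -4)
W = -5 (W = -(-3 + 2*4) = -(-3 + 8) = -1*5 = -5)
(W + E(-3))*9 = (-5 - 4)*9 = -9*9 = -81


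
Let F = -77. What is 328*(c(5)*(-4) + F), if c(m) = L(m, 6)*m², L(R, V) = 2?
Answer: -90856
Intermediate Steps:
c(m) = 2*m²
328*(c(5)*(-4) + F) = 328*((2*5²)*(-4) - 77) = 328*((2*25)*(-4) - 77) = 328*(50*(-4) - 77) = 328*(-200 - 77) = 328*(-277) = -90856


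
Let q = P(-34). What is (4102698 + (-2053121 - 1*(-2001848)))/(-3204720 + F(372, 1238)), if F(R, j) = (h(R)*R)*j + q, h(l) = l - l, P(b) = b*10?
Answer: -810285/641012 ≈ -1.2641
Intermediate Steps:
P(b) = 10*b
h(l) = 0
q = -340 (q = 10*(-34) = -340)
F(R, j) = -340 (F(R, j) = (0*R)*j - 340 = 0*j - 340 = 0 - 340 = -340)
(4102698 + (-2053121 - 1*(-2001848)))/(-3204720 + F(372, 1238)) = (4102698 + (-2053121 - 1*(-2001848)))/(-3204720 - 340) = (4102698 + (-2053121 + 2001848))/(-3205060) = (4102698 - 51273)*(-1/3205060) = 4051425*(-1/3205060) = -810285/641012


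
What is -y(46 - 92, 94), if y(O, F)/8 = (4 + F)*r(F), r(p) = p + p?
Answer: -147392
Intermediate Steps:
r(p) = 2*p
y(O, F) = 16*F*(4 + F) (y(O, F) = 8*((4 + F)*(2*F)) = 8*(2*F*(4 + F)) = 16*F*(4 + F))
-y(46 - 92, 94) = -16*94*(4 + 94) = -16*94*98 = -1*147392 = -147392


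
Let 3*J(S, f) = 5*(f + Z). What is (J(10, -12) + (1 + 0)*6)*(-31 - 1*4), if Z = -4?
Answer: 2170/3 ≈ 723.33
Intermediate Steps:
J(S, f) = -20/3 + 5*f/3 (J(S, f) = (5*(f - 4))/3 = (5*(-4 + f))/3 = (-20 + 5*f)/3 = -20/3 + 5*f/3)
(J(10, -12) + (1 + 0)*6)*(-31 - 1*4) = ((-20/3 + (5/3)*(-12)) + (1 + 0)*6)*(-31 - 1*4) = ((-20/3 - 20) + 1*6)*(-31 - 4) = (-80/3 + 6)*(-35) = -62/3*(-35) = 2170/3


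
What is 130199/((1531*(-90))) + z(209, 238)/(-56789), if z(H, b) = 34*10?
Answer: -7440719611/7824956310 ≈ -0.95090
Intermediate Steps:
z(H, b) = 340
130199/((1531*(-90))) + z(209, 238)/(-56789) = 130199/((1531*(-90))) + 340/(-56789) = 130199/(-137790) + 340*(-1/56789) = 130199*(-1/137790) - 340/56789 = -130199/137790 - 340/56789 = -7440719611/7824956310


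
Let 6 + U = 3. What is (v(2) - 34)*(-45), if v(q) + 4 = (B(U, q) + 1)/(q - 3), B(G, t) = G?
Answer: 1620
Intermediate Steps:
U = -3 (U = -6 + 3 = -3)
v(q) = -4 - 2/(-3 + q) (v(q) = -4 + (-3 + 1)/(q - 3) = -4 - 2/(-3 + q))
(v(2) - 34)*(-45) = (2*(5 - 2*2)/(-3 + 2) - 34)*(-45) = (2*(5 - 4)/(-1) - 34)*(-45) = (2*(-1)*1 - 34)*(-45) = (-2 - 34)*(-45) = -36*(-45) = 1620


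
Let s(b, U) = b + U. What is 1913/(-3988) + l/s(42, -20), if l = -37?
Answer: -94821/43868 ≈ -2.1615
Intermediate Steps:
s(b, U) = U + b
1913/(-3988) + l/s(42, -20) = 1913/(-3988) - 37/(-20 + 42) = 1913*(-1/3988) - 37/22 = -1913/3988 - 37*1/22 = -1913/3988 - 37/22 = -94821/43868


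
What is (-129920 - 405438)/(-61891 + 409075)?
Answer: -267679/173592 ≈ -1.5420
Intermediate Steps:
(-129920 - 405438)/(-61891 + 409075) = -535358/347184 = -535358*1/347184 = -267679/173592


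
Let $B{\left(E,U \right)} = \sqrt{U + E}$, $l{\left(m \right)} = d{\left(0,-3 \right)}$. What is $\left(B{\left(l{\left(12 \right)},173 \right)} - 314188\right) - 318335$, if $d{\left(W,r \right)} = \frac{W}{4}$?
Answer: $-632523 + \sqrt{173} \approx -6.3251 \cdot 10^{5}$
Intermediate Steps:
$d{\left(W,r \right)} = \frac{W}{4}$ ($d{\left(W,r \right)} = W \frac{1}{4} = \frac{W}{4}$)
$l{\left(m \right)} = 0$ ($l{\left(m \right)} = \frac{1}{4} \cdot 0 = 0$)
$B{\left(E,U \right)} = \sqrt{E + U}$
$\left(B{\left(l{\left(12 \right)},173 \right)} - 314188\right) - 318335 = \left(\sqrt{0 + 173} - 314188\right) - 318335 = \left(\sqrt{173} - 314188\right) - 318335 = \left(-314188 + \sqrt{173}\right) - 318335 = -632523 + \sqrt{173}$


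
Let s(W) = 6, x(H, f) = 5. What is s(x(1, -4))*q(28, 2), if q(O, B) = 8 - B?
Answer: 36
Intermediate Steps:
s(x(1, -4))*q(28, 2) = 6*(8 - 1*2) = 6*(8 - 2) = 6*6 = 36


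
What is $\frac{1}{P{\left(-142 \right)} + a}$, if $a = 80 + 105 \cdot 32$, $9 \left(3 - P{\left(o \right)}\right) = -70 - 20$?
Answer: $\frac{1}{3453} \approx 0.0002896$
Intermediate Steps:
$P{\left(o \right)} = 13$ ($P{\left(o \right)} = 3 - \frac{-70 - 20}{9} = 3 - -10 = 3 + 10 = 13$)
$a = 3440$ ($a = 80 + 3360 = 3440$)
$\frac{1}{P{\left(-142 \right)} + a} = \frac{1}{13 + 3440} = \frac{1}{3453}$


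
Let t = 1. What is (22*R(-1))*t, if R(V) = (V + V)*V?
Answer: 44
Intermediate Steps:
R(V) = 2*V² (R(V) = (2*V)*V = 2*V²)
(22*R(-1))*t = (22*(2*(-1)²))*1 = (22*(2*1))*1 = (22*2)*1 = 44*1 = 44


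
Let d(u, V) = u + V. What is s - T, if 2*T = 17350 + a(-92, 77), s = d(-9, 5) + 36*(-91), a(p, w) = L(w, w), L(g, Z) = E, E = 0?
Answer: -11955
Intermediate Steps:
d(u, V) = V + u
L(g, Z) = 0
a(p, w) = 0
s = -3280 (s = (5 - 9) + 36*(-91) = -4 - 3276 = -3280)
T = 8675 (T = (17350 + 0)/2 = (½)*17350 = 8675)
s - T = -3280 - 1*8675 = -3280 - 8675 = -11955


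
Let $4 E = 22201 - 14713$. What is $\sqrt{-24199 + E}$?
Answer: $i \sqrt{22327} \approx 149.42 i$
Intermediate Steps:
$E = 1872$ ($E = \frac{22201 - 14713}{4} = \frac{1}{4} \cdot 7488 = 1872$)
$\sqrt{-24199 + E} = \sqrt{-24199 + 1872} = \sqrt{-22327} = i \sqrt{22327}$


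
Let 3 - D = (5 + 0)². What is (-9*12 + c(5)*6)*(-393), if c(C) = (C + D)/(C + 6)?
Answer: 506970/11 ≈ 46088.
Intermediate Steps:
D = -22 (D = 3 - (5 + 0)² = 3 - 1*5² = 3 - 1*25 = 3 - 25 = -22)
c(C) = (-22 + C)/(6 + C) (c(C) = (C - 22)/(C + 6) = (-22 + C)/(6 + C))
(-9*12 + c(5)*6)*(-393) = (-9*12 + ((-22 + 5)/(6 + 5))*6)*(-393) = (-108 + (-17/11)*6)*(-393) = (-108 + ((1/11)*(-17))*6)*(-393) = (-108 - 17/11*6)*(-393) = (-108 - 102/11)*(-393) = -1290/11*(-393) = 506970/11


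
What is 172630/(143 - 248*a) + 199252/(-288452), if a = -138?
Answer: 10736943819/2478307471 ≈ 4.3324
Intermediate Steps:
172630/(143 - 248*a) + 199252/(-288452) = 172630/(143 - 248*(-138)) + 199252/(-288452) = 172630/(143 + 34224) + 199252*(-1/288452) = 172630/34367 - 49813/72113 = 10736943819/2478307471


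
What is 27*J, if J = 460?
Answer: 12420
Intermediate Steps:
27*J = 27*460 = 12420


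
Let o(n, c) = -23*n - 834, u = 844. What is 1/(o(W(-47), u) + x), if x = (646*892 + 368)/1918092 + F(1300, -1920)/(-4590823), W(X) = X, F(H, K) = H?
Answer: 733801739143/181469410820171 ≈ 0.0040437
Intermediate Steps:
o(n, c) = -834 - 23*n
x = 220381251850/733801739143 (x = (646*892 + 368)/1918092 + 1300/(-4590823) = (576232 + 368)*(1/1918092) + 1300*(-1/4590823) = 576600*(1/1918092) - 1300/4590823 = 48050/159841 - 1300/4590823 = 220381251850/733801739143 ≈ 0.30033)
1/(o(W(-47), u) + x) = 1/((-834 - 23*(-47)) + 220381251850/733801739143) = 1/((-834 + 1081) + 220381251850/733801739143) = 1/(247 + 220381251850/733801739143) = 1/(181469410820171/733801739143) = 733801739143/181469410820171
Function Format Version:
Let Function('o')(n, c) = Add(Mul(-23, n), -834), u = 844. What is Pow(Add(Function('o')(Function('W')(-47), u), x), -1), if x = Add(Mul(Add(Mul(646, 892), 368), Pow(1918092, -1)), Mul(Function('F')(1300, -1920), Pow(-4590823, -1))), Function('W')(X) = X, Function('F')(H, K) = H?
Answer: Rational(733801739143, 181469410820171) ≈ 0.0040437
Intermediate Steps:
Function('o')(n, c) = Add(-834, Mul(-23, n))
x = Rational(220381251850, 733801739143) (x = Add(Mul(Add(Mul(646, 892), 368), Pow(1918092, -1)), Mul(1300, Pow(-4590823, -1))) = Add(Mul(Add(576232, 368), Rational(1, 1918092)), Mul(1300, Rational(-1, 4590823))) = Add(Mul(576600, Rational(1, 1918092)), Rational(-1300, 4590823)) = Add(Rational(48050, 159841), Rational(-1300, 4590823)) = Rational(220381251850, 733801739143) ≈ 0.30033)
Pow(Add(Function('o')(Function('W')(-47), u), x), -1) = Pow(Add(Add(-834, Mul(-23, -47)), Rational(220381251850, 733801739143)), -1) = Pow(Add(Add(-834, 1081), Rational(220381251850, 733801739143)), -1) = Pow(Add(247, Rational(220381251850, 733801739143)), -1) = Pow(Rational(181469410820171, 733801739143), -1) = Rational(733801739143, 181469410820171)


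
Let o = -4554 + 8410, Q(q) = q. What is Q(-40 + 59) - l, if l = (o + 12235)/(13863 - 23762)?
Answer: 204172/9899 ≈ 20.626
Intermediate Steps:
o = 3856
l = -16091/9899 (l = (3856 + 12235)/(13863 - 23762) = 16091/(-9899) = 16091*(-1/9899) = -16091/9899 ≈ -1.6255)
Q(-40 + 59) - l = (-40 + 59) - 1*(-16091/9899) = 19 + 16091/9899 = 204172/9899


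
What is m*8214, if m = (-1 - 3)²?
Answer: 131424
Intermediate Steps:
m = 16 (m = (-4)² = 16)
m*8214 = 16*8214 = 131424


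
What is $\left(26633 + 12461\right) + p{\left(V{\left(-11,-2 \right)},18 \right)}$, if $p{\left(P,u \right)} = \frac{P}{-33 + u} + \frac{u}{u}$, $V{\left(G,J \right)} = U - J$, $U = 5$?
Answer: $\frac{586418}{15} \approx 39095.0$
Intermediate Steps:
$V{\left(G,J \right)} = 5 - J$
$p{\left(P,u \right)} = 1 + \frac{P}{-33 + u}$ ($p{\left(P,u \right)} = \frac{P}{-33 + u} + 1 = 1 + \frac{P}{-33 + u}$)
$\left(26633 + 12461\right) + p{\left(V{\left(-11,-2 \right)},18 \right)} = \left(26633 + 12461\right) + \frac{-33 + \left(5 - -2\right) + 18}{-33 + 18} = 39094 + \frac{-33 + \left(5 + 2\right) + 18}{-15} = 39094 - \frac{-33 + 7 + 18}{15} = 39094 - - \frac{8}{15} = 39094 + \frac{8}{15} = \frac{586418}{15}$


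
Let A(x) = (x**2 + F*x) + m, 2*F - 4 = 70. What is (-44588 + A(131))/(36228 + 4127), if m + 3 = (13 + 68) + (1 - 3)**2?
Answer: -3214/5765 ≈ -0.55750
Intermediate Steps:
F = 37 (F = 2 + (1/2)*70 = 2 + 35 = 37)
m = 82 (m = -3 + ((13 + 68) + (1 - 3)**2) = -3 + (81 + (-2)**2) = -3 + (81 + 4) = -3 + 85 = 82)
A(x) = 82 + x**2 + 37*x (A(x) = (x**2 + 37*x) + 82 = 82 + x**2 + 37*x)
(-44588 + A(131))/(36228 + 4127) = (-44588 + (82 + 131**2 + 37*131))/(36228 + 4127) = (-44588 + (82 + 17161 + 4847))/40355 = (-44588 + 22090)*(1/40355) = -22498*1/40355 = -3214/5765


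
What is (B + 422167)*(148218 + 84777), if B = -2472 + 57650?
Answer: 111218998275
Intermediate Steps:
B = 55178
(B + 422167)*(148218 + 84777) = (55178 + 422167)*(148218 + 84777) = 477345*232995 = 111218998275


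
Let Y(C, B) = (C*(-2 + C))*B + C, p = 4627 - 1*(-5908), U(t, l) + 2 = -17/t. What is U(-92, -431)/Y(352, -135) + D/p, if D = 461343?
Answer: 705906285019633/16119725874560 ≈ 43.791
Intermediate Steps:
U(t, l) = -2 - 17/t
p = 10535 (p = 4627 + 5908 = 10535)
Y(C, B) = C + B*C*(-2 + C) (Y(C, B) = B*C*(-2 + C) + C = C + B*C*(-2 + C))
U(-92, -431)/Y(352, -135) + D/p = (-2 - 17/(-92))/((352*(1 - 2*(-135) - 135*352))) + 461343/10535 = (-2 - 17*(-1/92))/((352*(1 + 270 - 47520))) + 461343*(1/10535) = (-2 + 17/92)/((352*(-47249))) + 461343/10535 = -167/92/(-16631648) + 461343/10535 = -167/92*(-1/16631648) + 461343/10535 = 167/1530111616 + 461343/10535 = 705906285019633/16119725874560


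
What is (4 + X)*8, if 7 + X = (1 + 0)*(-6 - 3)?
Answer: -96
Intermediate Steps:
X = -16 (X = -7 + (1 + 0)*(-6 - 3) = -7 + 1*(-9) = -7 - 9 = -16)
(4 + X)*8 = (4 - 16)*8 = -12*8 = -96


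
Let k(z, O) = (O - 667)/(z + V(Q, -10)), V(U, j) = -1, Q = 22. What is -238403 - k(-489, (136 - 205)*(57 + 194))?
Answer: -58417728/245 ≈ -2.3844e+5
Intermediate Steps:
k(z, O) = (-667 + O)/(-1 + z) (k(z, O) = (O - 667)/(z - 1) = (-667 + O)/(-1 + z))
-238403 - k(-489, (136 - 205)*(57 + 194)) = -238403 - (-667 + (136 - 205)*(57 + 194))/(-1 - 489) = -238403 - (-667 - 69*251)/(-490) = -238403 - (-1)*(-667 - 17319)/490 = -238403 - (-1)*(-17986)/490 = -238403 - 1*8993/245 = -238403 - 8993/245 = -58417728/245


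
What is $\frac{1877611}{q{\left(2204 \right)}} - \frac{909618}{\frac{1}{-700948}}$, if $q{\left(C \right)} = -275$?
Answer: $\frac{175338600534989}{275} \approx 6.376 \cdot 10^{11}$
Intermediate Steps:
$\frac{1877611}{q{\left(2204 \right)}} - \frac{909618}{\frac{1}{-700948}} = \frac{1877611}{-275} - \frac{909618}{\frac{1}{-700948}} = 1877611 \left(- \frac{1}{275}\right) - \frac{909618}{- \frac{1}{700948}} = - \frac{1877611}{275} - -637594917864 = - \frac{1877611}{275} + 637594917864 = \frac{175338600534989}{275}$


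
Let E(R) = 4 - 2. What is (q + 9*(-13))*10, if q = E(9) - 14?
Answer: -1290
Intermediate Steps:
E(R) = 2
q = -12 (q = 2 - 14 = -12)
(q + 9*(-13))*10 = (-12 + 9*(-13))*10 = (-12 - 117)*10 = -129*10 = -1290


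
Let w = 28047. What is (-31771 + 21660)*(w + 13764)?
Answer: -422751021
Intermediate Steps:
(-31771 + 21660)*(w + 13764) = (-31771 + 21660)*(28047 + 13764) = -10111*41811 = -422751021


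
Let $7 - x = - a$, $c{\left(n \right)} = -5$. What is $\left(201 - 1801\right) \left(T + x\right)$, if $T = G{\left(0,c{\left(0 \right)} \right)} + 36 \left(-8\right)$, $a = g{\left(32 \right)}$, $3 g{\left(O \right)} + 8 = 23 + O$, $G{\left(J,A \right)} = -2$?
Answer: $\frac{1283200}{3} \approx 4.2773 \cdot 10^{5}$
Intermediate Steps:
$g{\left(O \right)} = 5 + \frac{O}{3}$ ($g{\left(O \right)} = - \frac{8}{3} + \frac{23 + O}{3} = - \frac{8}{3} + \left(\frac{23}{3} + \frac{O}{3}\right) = 5 + \frac{O}{3}$)
$a = \frac{47}{3}$ ($a = 5 + \frac{1}{3} \cdot 32 = 5 + \frac{32}{3} = \frac{47}{3} \approx 15.667$)
$T = -290$ ($T = -2 + 36 \left(-8\right) = -2 - 288 = -290$)
$x = \frac{68}{3}$ ($x = 7 - \left(-1\right) \frac{47}{3} = 7 - - \frac{47}{3} = 7 + \frac{47}{3} = \frac{68}{3} \approx 22.667$)
$\left(201 - 1801\right) \left(T + x\right) = \left(201 - 1801\right) \left(-290 + \frac{68}{3}\right) = \left(-1600\right) \left(- \frac{802}{3}\right) = \frac{1283200}{3}$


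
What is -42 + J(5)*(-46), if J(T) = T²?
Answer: -1192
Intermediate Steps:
-42 + J(5)*(-46) = -42 + 5²*(-46) = -42 + 25*(-46) = -42 - 1150 = -1192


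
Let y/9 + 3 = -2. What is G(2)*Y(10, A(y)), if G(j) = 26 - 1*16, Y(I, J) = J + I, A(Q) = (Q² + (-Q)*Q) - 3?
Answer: 70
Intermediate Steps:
y = -45 (y = -27 + 9*(-2) = -27 - 18 = -45)
A(Q) = -3 (A(Q) = (Q² - Q²) - 3 = 0 - 3 = -3)
Y(I, J) = I + J
G(j) = 10 (G(j) = 26 - 16 = 10)
G(2)*Y(10, A(y)) = 10*(10 - 3) = 10*7 = 70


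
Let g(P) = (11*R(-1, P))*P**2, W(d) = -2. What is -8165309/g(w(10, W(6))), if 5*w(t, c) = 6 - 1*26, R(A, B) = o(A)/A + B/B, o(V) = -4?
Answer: -8165309/880 ≈ -9278.8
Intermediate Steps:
R(A, B) = 1 - 4/A (R(A, B) = -4/A + B/B = -4/A + 1 = 1 - 4/A)
w(t, c) = -4 (w(t, c) = (6 - 1*26)/5 = (6 - 26)/5 = (1/5)*(-20) = -4)
g(P) = 55*P**2 (g(P) = (11*((-4 - 1)/(-1)))*P**2 = (11*(-1*(-5)))*P**2 = (11*5)*P**2 = 55*P**2)
-8165309/g(w(10, W(6))) = -8165309/(55*(-4)**2) = -8165309/(55*16) = -8165309/880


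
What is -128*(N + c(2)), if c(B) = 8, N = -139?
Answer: 16768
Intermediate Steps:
-128*(N + c(2)) = -128*(-139 + 8) = -128*(-131) = 16768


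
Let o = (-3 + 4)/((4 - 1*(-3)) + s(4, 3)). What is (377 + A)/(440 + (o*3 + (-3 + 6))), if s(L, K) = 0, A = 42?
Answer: 2933/3104 ≈ 0.94491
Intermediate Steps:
o = ⅐ (o = (-3 + 4)/((4 - 1*(-3)) + 0) = 1/((4 + 3) + 0) = 1/(7 + 0) = 1/7 = 1*(⅐) = ⅐ ≈ 0.14286)
(377 + A)/(440 + (o*3 + (-3 + 6))) = (377 + 42)/(440 + ((⅐)*3 + (-3 + 6))) = 419/(440 + (3/7 + 3)) = 419/(440 + 24/7) = 419/(3104/7) = 419*(7/3104) = 2933/3104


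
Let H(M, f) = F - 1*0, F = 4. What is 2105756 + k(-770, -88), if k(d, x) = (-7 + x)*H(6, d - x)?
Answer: 2105376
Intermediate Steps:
H(M, f) = 4 (H(M, f) = 4 - 1*0 = 4 + 0 = 4)
k(d, x) = -28 + 4*x (k(d, x) = (-7 + x)*4 = -28 + 4*x)
2105756 + k(-770, -88) = 2105756 + (-28 + 4*(-88)) = 2105756 + (-28 - 352) = 2105756 - 380 = 2105376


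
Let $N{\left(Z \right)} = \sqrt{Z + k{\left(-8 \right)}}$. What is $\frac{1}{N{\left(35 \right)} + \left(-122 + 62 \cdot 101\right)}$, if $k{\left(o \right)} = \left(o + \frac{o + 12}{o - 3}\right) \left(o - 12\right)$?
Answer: $\frac{13508}{82938675} - \frac{\sqrt{979}}{82938675} \approx 0.00016249$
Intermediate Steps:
$k{\left(o \right)} = \left(-12 + o\right) \left(o + \frac{12 + o}{-3 + o}\right)$ ($k{\left(o \right)} = \left(o + \frac{12 + o}{-3 + o}\right) \left(-12 + o\right) = \left(-12 + o\right) \left(o + \frac{12 + o}{-3 + o}\right)$)
$N{\left(Z \right)} = \sqrt{\frac{1840}{11} + Z}$ ($N{\left(Z \right)} = \sqrt{Z + \frac{-144 + \left(-8\right)^{3} - 14 \left(-8\right)^{2} + 36 \left(-8\right)}{-3 - 8}} = \sqrt{Z + \frac{-144 - 512 - 896 - 288}{-11}} = \sqrt{Z - \frac{-144 - 512 - 896 - 288}{11}} = \sqrt{Z - - \frac{1840}{11}} = \sqrt{Z + \frac{1840}{11}} = \sqrt{\frac{1840}{11} + Z}$)
$\frac{1}{N{\left(35 \right)} + \left(-122 + 62 \cdot 101\right)} = \frac{1}{\frac{\sqrt{20240 + 121 \cdot 35}}{11} + \left(-122 + 62 \cdot 101\right)} = \frac{1}{\frac{\sqrt{20240 + 4235}}{11} + \left(-122 + 6262\right)} = \frac{1}{\frac{\sqrt{24475}}{11} + 6140} = \frac{1}{\frac{5 \sqrt{979}}{11} + 6140} = \frac{1}{6140 + \frac{5 \sqrt{979}}{11}}$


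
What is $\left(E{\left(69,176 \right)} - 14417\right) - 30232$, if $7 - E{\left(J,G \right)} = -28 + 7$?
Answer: $-44621$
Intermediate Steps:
$E{\left(J,G \right)} = 28$ ($E{\left(J,G \right)} = 7 - \left(-28 + 7\right) = 7 - -21 = 7 + 21 = 28$)
$\left(E{\left(69,176 \right)} - 14417\right) - 30232 = \left(28 - 14417\right) - 30232 = -14389 - 30232 = -44621$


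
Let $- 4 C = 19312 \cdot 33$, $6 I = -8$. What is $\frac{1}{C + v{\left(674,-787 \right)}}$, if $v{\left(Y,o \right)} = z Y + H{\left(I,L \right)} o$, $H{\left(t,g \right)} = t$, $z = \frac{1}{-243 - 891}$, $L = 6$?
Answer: $- \frac{567}{89742073} \approx -6.3181 \cdot 10^{-6}$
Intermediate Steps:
$I = - \frac{4}{3}$ ($I = \frac{1}{6} \left(-8\right) = - \frac{4}{3} \approx -1.3333$)
$z = - \frac{1}{1134}$ ($z = \frac{1}{-1134} = - \frac{1}{1134} \approx -0.00088183$)
$v{\left(Y,o \right)} = - \frac{4 o}{3} - \frac{Y}{1134}$ ($v{\left(Y,o \right)} = - \frac{Y}{1134} - \frac{4 o}{3} = - \frac{4 o}{3} - \frac{Y}{1134}$)
$C = -159324$ ($C = - \frac{19312 \cdot 33}{4} = \left(- \frac{1}{4}\right) 637296 = -159324$)
$\frac{1}{C + v{\left(674,-787 \right)}} = \frac{1}{-159324 - - \frac{594635}{567}} = \frac{1}{-159324 + \left(\frac{3148}{3} - \frac{337}{567}\right)} = \frac{1}{-159324 + \frac{594635}{567}} = \frac{1}{- \frac{89742073}{567}} = - \frac{567}{89742073}$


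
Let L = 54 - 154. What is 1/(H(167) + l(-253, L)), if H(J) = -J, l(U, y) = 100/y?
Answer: -1/168 ≈ -0.0059524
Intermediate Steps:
L = -100
1/(H(167) + l(-253, L)) = 1/(-1*167 + 100/(-100)) = 1/(-167 + 100*(-1/100)) = 1/(-167 - 1) = 1/(-168) = -1/168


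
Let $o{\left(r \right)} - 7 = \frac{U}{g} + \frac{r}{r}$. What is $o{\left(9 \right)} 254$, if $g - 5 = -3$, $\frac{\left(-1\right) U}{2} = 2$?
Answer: $1524$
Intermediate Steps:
$U = -4$ ($U = \left(-2\right) 2 = -4$)
$g = 2$ ($g = 5 - 3 = 2$)
$o{\left(r \right)} = 6$ ($o{\left(r \right)} = 7 + \left(- \frac{4}{2} + \frac{r}{r}\right) = 7 + \left(\left(-4\right) \frac{1}{2} + 1\right) = 7 + \left(-2 + 1\right) = 7 - 1 = 6$)
$o{\left(9 \right)} 254 = 6 \cdot 254 = 1524$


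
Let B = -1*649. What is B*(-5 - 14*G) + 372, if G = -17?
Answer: -150845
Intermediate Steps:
B = -649
B*(-5 - 14*G) + 372 = -649*(-5 - 14*(-17)) + 372 = -649*(-5 + 238) + 372 = -649*233 + 372 = -151217 + 372 = -150845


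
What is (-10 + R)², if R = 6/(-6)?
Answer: 121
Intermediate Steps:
R = -1 (R = 6*(-⅙) = -1)
(-10 + R)² = (-10 - 1)² = (-11)² = 121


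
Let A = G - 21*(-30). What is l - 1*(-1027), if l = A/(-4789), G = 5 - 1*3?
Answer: 4917671/4789 ≈ 1026.9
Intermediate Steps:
G = 2 (G = 5 - 3 = 2)
A = 632 (A = 2 - 21*(-30) = 2 + 630 = 632)
l = -632/4789 (l = 632/(-4789) = 632*(-1/4789) = -632/4789 ≈ -0.13197)
l - 1*(-1027) = -632/4789 - 1*(-1027) = -632/4789 + 1027 = 4917671/4789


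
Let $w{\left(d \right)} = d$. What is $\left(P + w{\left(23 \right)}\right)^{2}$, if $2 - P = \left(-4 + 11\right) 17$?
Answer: $8836$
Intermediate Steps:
$P = -117$ ($P = 2 - \left(-4 + 11\right) 17 = 2 - 7 \cdot 17 = 2 - 119 = -117$)
$\left(P + w{\left(23 \right)}\right)^{2} = \left(-117 + 23\right)^{2} = \left(-94\right)^{2} = 8836$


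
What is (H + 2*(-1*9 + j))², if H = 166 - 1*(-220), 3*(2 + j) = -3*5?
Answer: 125316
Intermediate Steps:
j = -7 (j = -2 + (-3*5)/3 = -2 + (⅓)*(-15) = -2 - 5 = -7)
H = 386 (H = 166 + 220 = 386)
(H + 2*(-1*9 + j))² = (386 + 2*(-1*9 - 7))² = (386 + 2*(-9 - 7))² = (386 + 2*(-16))² = (386 - 32)² = 354² = 125316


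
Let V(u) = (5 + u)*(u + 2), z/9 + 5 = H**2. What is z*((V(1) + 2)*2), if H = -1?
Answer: -1440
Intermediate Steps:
z = -36 (z = -45 + 9*(-1)**2 = -45 + 9*1 = -45 + 9 = -36)
V(u) = (2 + u)*(5 + u) (V(u) = (5 + u)*(2 + u) = (2 + u)*(5 + u))
z*((V(1) + 2)*2) = -36*((10 + 1**2 + 7*1) + 2)*2 = -36*((10 + 1 + 7) + 2)*2 = -36*(18 + 2)*2 = -720*2 = -36*40 = -1440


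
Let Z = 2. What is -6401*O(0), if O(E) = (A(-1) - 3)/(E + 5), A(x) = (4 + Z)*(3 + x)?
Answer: -57609/5 ≈ -11522.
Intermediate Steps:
A(x) = 18 + 6*x (A(x) = (4 + 2)*(3 + x) = 6*(3 + x) = 18 + 6*x)
O(E) = 9/(5 + E) (O(E) = ((18 + 6*(-1)) - 3)/(E + 5) = ((18 - 6) - 3)/(5 + E) = (12 - 3)/(5 + E) = 9/(5 + E))
-6401*O(0) = -57609/(5 + 0) = -57609/5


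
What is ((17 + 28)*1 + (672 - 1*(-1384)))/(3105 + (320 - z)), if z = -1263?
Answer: 2101/4688 ≈ 0.44817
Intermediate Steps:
((17 + 28)*1 + (672 - 1*(-1384)))/(3105 + (320 - z)) = ((17 + 28)*1 + (672 - 1*(-1384)))/(3105 + (320 - 1*(-1263))) = (45*1 + (672 + 1384))/(3105 + (320 + 1263)) = (45 + 2056)/(3105 + 1583) = 2101/4688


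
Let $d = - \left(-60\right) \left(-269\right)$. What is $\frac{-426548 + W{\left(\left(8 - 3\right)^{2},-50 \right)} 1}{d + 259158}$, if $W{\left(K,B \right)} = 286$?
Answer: $- \frac{213131}{121509} \approx -1.754$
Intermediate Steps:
$d = -16140$ ($d = \left(-1\right) 16140 = -16140$)
$\frac{-426548 + W{\left(\left(8 - 3\right)^{2},-50 \right)} 1}{d + 259158} = \frac{-426548 + 286 \cdot 1}{-16140 + 259158} = \frac{-426548 + 286}{243018} = \left(-426262\right) \frac{1}{243018} = - \frac{213131}{121509}$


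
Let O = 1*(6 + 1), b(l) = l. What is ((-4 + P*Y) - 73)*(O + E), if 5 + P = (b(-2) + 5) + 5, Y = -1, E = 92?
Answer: -7920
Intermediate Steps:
P = 3 (P = -5 + ((-2 + 5) + 5) = -5 + (3 + 5) = -5 + 8 = 3)
O = 7 (O = 1*7 = 7)
((-4 + P*Y) - 73)*(O + E) = ((-4 + 3*(-1)) - 73)*(7 + 92) = ((-4 - 3) - 73)*99 = (-7 - 73)*99 = -80*99 = -7920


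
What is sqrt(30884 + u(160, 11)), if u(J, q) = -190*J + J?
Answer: 2*sqrt(161) ≈ 25.377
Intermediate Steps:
u(J, q) = -189*J
sqrt(30884 + u(160, 11)) = sqrt(30884 - 189*160) = sqrt(30884 - 30240) = sqrt(644) = 2*sqrt(161)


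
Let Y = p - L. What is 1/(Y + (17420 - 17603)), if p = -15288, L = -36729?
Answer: 1/21258 ≈ 4.7041e-5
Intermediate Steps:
Y = 21441 (Y = -15288 - 1*(-36729) = -15288 + 36729 = 21441)
1/(Y + (17420 - 17603)) = 1/(21441 + (17420 - 17603)) = 1/(21441 - 183) = 1/21258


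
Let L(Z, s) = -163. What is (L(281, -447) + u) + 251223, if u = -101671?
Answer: 149389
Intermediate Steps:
(L(281, -447) + u) + 251223 = (-163 - 101671) + 251223 = -101834 + 251223 = 149389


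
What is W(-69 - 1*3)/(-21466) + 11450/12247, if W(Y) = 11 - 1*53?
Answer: 123150037/131447051 ≈ 0.93688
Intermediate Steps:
W(Y) = -42 (W(Y) = 11 - 53 = -42)
W(-69 - 1*3)/(-21466) + 11450/12247 = -42/(-21466) + 11450/12247 = -42*(-1/21466) + 11450*(1/12247) = 21/10733 + 11450/12247 = 123150037/131447051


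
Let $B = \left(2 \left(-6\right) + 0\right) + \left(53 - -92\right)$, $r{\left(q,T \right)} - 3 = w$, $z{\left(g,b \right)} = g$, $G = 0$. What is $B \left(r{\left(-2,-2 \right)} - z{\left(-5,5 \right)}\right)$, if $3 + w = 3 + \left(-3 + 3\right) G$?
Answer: $1064$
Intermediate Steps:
$w = 0$ ($w = -3 + \left(3 + \left(-3 + 3\right) 0\right) = -3 + \left(3 + 0 \cdot 0\right) = -3 + \left(3 + 0\right) = -3 + 3 = 0$)
$r{\left(q,T \right)} = 3$ ($r{\left(q,T \right)} = 3 + 0 = 3$)
$B = 133$ ($B = \left(-12 + 0\right) + \left(53 + 92\right) = -12 + 145 = 133$)
$B \left(r{\left(-2,-2 \right)} - z{\left(-5,5 \right)}\right) = 133 \left(3 - -5\right) = 133 \left(3 + 5\right) = 133 \cdot 8 = 1064$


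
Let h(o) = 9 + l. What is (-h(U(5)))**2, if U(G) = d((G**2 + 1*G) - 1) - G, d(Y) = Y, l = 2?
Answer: 121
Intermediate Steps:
U(G) = -1 + G**2 (U(G) = ((G**2 + 1*G) - 1) - G = ((G**2 + G) - 1) - G = ((G + G**2) - 1) - G = (-1 + G + G**2) - G = -1 + G**2)
h(o) = 11 (h(o) = 9 + 2 = 11)
(-h(U(5)))**2 = (-1*11)**2 = (-11)**2 = 121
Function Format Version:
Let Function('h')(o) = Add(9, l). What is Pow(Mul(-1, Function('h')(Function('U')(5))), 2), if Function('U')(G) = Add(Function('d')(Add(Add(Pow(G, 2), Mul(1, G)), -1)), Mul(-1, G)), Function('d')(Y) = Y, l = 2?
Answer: 121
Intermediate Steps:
Function('U')(G) = Add(-1, Pow(G, 2)) (Function('U')(G) = Add(Add(Add(Pow(G, 2), Mul(1, G)), -1), Mul(-1, G)) = Add(Add(Add(Pow(G, 2), G), -1), Mul(-1, G)) = Add(Add(Add(G, Pow(G, 2)), -1), Mul(-1, G)) = Add(Add(-1, G, Pow(G, 2)), Mul(-1, G)) = Add(-1, Pow(G, 2)))
Function('h')(o) = 11 (Function('h')(o) = Add(9, 2) = 11)
Pow(Mul(-1, Function('h')(Function('U')(5))), 2) = Pow(Mul(-1, 11), 2) = Pow(-11, 2) = 121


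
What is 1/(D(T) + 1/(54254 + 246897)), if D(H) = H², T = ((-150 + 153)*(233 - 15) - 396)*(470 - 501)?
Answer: 301151/19264028372605 ≈ 1.5633e-8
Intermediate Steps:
T = -7998 (T = (3*218 - 396)*(-31) = (654 - 396)*(-31) = 258*(-31) = -7998)
1/(D(T) + 1/(54254 + 246897)) = 1/((-7998)² + 1/(54254 + 246897)) = 1/(63968004 + 1/301151) = 1/(19264028372605/301151) = 301151/19264028372605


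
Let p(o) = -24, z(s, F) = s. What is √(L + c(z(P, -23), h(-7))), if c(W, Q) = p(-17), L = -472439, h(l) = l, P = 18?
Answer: I*√472463 ≈ 687.36*I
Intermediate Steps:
c(W, Q) = -24
√(L + c(z(P, -23), h(-7))) = √(-472439 - 24) = √(-472463) = I*√472463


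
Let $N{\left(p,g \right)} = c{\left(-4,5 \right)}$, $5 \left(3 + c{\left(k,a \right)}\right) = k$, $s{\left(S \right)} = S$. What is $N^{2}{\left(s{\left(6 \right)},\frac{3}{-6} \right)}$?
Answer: $\frac{361}{25} \approx 14.44$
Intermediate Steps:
$c{\left(k,a \right)} = -3 + \frac{k}{5}$
$N{\left(p,g \right)} = - \frac{19}{5}$ ($N{\left(p,g \right)} = -3 + \frac{1}{5} \left(-4\right) = -3 - \frac{4}{5} = - \frac{19}{5}$)
$N^{2}{\left(s{\left(6 \right)},\frac{3}{-6} \right)} = \left(- \frac{19}{5}\right)^{2} = \frac{361}{25}$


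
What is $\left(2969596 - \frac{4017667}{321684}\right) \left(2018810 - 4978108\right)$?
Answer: $- \frac{1413460604062359053}{160842} \approx -8.7879 \cdot 10^{12}$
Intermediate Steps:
$\left(2969596 - \frac{4017667}{321684}\right) \left(2018810 - 4978108\right) = \left(2969596 - \frac{4017667}{321684}\right) \left(-2959298\right) = \frac{955267501997}{321684} \left(-2959298\right) = - \frac{1413460604062359053}{160842}$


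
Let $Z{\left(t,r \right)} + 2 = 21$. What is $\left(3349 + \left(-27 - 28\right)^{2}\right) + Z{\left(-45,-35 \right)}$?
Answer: $6393$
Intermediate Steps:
$Z{\left(t,r \right)} = 19$ ($Z{\left(t,r \right)} = -2 + 21 = 19$)
$\left(3349 + \left(-27 - 28\right)^{2}\right) + Z{\left(-45,-35 \right)} = \left(3349 + \left(-27 - 28\right)^{2}\right) + 19 = \left(3349 + \left(-55\right)^{2}\right) + 19 = \left(3349 + 3025\right) + 19 = 6374 + 19 = 6393$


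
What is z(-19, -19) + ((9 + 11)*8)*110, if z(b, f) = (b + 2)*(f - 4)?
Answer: 17991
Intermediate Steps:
z(b, f) = (-4 + f)*(2 + b) (z(b, f) = (2 + b)*(-4 + f) = (-4 + f)*(2 + b))
z(-19, -19) + ((9 + 11)*8)*110 = (-8 - 4*(-19) + 2*(-19) - 19*(-19)) + ((9 + 11)*8)*110 = (-8 + 76 - 38 + 361) + (20*8)*110 = 391 + 160*110 = 391 + 17600 = 17991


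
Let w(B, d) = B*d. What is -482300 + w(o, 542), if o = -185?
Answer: -582570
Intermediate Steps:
-482300 + w(o, 542) = -482300 - 185*542 = -482300 - 100270 = -582570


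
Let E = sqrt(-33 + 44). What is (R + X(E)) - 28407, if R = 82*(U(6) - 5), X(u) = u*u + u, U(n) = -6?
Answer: -29298 + sqrt(11) ≈ -29295.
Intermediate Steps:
E = sqrt(11) ≈ 3.3166
X(u) = u + u**2 (X(u) = u**2 + u = u + u**2)
R = -902 (R = 82*(-6 - 5) = 82*(-11) = -902)
(R + X(E)) - 28407 = (-902 + sqrt(11)*(1 + sqrt(11))) - 28407 = -29309 + sqrt(11)*(1 + sqrt(11))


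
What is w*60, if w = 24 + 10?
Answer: 2040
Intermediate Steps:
w = 34
w*60 = 34*60 = 2040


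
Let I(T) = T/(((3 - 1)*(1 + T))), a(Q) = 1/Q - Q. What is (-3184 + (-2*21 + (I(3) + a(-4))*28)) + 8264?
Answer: 10307/2 ≈ 5153.5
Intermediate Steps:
I(T) = T/(2 + 2*T) (I(T) = T/((2*(1 + T))) = T/(2 + 2*T))
(-3184 + (-2*21 + (I(3) + a(-4))*28)) + 8264 = (-3184 + (-2*21 + ((½)*3/(1 + 3) + (1/(-4) - 1*(-4)))*28)) + 8264 = (-3184 + (-42 + ((½)*3/4 + (-¼ + 4))*28)) + 8264 = (-3184 + (-42 + ((½)*3*(¼) + 15/4)*28)) + 8264 = (-3184 + (-42 + (3/8 + 15/4)*28)) + 8264 = (-3184 + (-42 + (33/8)*28)) + 8264 = (-3184 + (-42 + 231/2)) + 8264 = (-3184 + 147/2) + 8264 = -6221/2 + 8264 = 10307/2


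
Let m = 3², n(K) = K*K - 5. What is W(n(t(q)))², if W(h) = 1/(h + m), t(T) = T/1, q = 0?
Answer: 1/16 ≈ 0.062500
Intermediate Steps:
t(T) = T (t(T) = T*1 = T)
n(K) = -5 + K² (n(K) = K² - 5 = -5 + K²)
m = 9
W(h) = 1/(9 + h) (W(h) = 1/(h + 9) = 1/(9 + h))
W(n(t(q)))² = (1/(9 + (-5 + 0²)))² = (1/(9 + (-5 + 0)))² = (1/(9 - 5))² = (1/4)² = (¼)² = 1/16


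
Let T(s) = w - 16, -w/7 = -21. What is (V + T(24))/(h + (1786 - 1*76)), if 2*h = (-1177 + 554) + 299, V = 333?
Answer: 116/387 ≈ 0.29974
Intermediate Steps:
w = 147 (w = -7*(-21) = 147)
h = -162 (h = ((-1177 + 554) + 299)/2 = (-623 + 299)/2 = (½)*(-324) = -162)
T(s) = 131 (T(s) = 147 - 16 = 131)
(V + T(24))/(h + (1786 - 1*76)) = (333 + 131)/(-162 + (1786 - 1*76)) = 464/(-162 + (1786 - 76)) = 464/(-162 + 1710) = 464/1548 = 464*(1/1548) = 116/387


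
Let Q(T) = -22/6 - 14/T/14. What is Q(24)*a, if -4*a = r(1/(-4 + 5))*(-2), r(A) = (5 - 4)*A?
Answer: -89/48 ≈ -1.8542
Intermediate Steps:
r(A) = A (r(A) = 1*A = A)
a = ½ (a = -(-2)/(4*(-4 + 5)) = -(-2)/(4*1) = -(-2)/4 = -¼*(-2) = ½ ≈ 0.50000)
Q(T) = -11/3 - 1/T (Q(T) = -22*⅙ - 14/T*(1/14) = -11/3 - 1/T)
Q(24)*a = (-11/3 - 1/24)*(½) = -89/24*½ = -89/48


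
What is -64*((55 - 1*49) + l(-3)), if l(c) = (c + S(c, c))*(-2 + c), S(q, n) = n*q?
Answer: 1536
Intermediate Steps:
l(c) = (-2 + c)*(c + c**2) (l(c) = (c + c*c)*(-2 + c) = (c + c**2)*(-2 + c) = (-2 + c)*(c + c**2))
-64*((55 - 1*49) + l(-3)) = -64*((55 - 1*49) - 3*(-2 + (-3)**2 - 1*(-3))) = -64*((55 - 49) - 3*(-2 + 9 + 3)) = -64*(6 - 3*10) = -64*(6 - 30) = -64*(-24) = 1536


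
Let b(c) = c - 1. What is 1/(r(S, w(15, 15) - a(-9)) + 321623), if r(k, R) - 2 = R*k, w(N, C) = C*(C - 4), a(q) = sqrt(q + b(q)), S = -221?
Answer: 285160/81317153579 - 221*I*sqrt(19)/81317153579 ≈ 3.5068e-6 - 1.1846e-8*I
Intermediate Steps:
b(c) = -1 + c
a(q) = sqrt(-1 + 2*q) (a(q) = sqrt(q + (-1 + q)) = sqrt(-1 + 2*q))
w(N, C) = C*(-4 + C)
r(k, R) = 2 + R*k
1/(r(S, w(15, 15) - a(-9)) + 321623) = 1/((2 + (15*(-4 + 15) - sqrt(-1 + 2*(-9)))*(-221)) + 321623) = 1/((2 + (15*11 - sqrt(-1 - 18))*(-221)) + 321623) = 1/((2 + (165 - sqrt(-19))*(-221)) + 321623) = 1/((2 + (165 - I*sqrt(19))*(-221)) + 321623) = 1/((2 + (-36465 + 221*I*sqrt(19))) + 321623) = 1/((-36463 + 221*I*sqrt(19)) + 321623) = 1/(285160 + 221*I*sqrt(19))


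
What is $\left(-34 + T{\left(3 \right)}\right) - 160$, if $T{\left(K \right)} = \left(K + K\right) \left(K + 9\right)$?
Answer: $-122$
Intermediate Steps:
$T{\left(K \right)} = 2 K \left(9 + K\right)$
$\left(-34 + T{\left(3 \right)}\right) - 160 = \left(-34 + 2 \cdot 3 \left(9 + 3\right)\right) - 160 = \left(-34 + 2 \cdot 3 \cdot 12\right) - 160 = \left(-34 + 72\right) - 160 = 38 - 160 = -122$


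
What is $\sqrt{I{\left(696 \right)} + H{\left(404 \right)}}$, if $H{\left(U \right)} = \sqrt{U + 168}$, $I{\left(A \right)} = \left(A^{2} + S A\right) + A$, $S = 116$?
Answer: $\sqrt{565848 + 2 \sqrt{143}} \approx 752.24$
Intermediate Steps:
$I{\left(A \right)} = A^{2} + 117 A$ ($I{\left(A \right)} = \left(A^{2} + 116 A\right) + A = A^{2} + 117 A$)
$H{\left(U \right)} = \sqrt{168 + U}$
$\sqrt{I{\left(696 \right)} + H{\left(404 \right)}} = \sqrt{696 \left(117 + 696\right) + \sqrt{168 + 404}} = \sqrt{696 \cdot 813 + \sqrt{572}} = \sqrt{565848 + 2 \sqrt{143}}$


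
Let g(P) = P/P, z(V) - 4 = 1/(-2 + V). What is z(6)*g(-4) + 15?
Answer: 77/4 ≈ 19.250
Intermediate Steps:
z(V) = 4 + 1/(-2 + V)
g(P) = 1
z(6)*g(-4) + 15 = ((-7 + 4*6)/(-2 + 6))*1 + 15 = ((-7 + 24)/4)*1 + 15 = ((1/4)*17)*1 + 15 = (17/4)*1 + 15 = 17/4 + 15 = 77/4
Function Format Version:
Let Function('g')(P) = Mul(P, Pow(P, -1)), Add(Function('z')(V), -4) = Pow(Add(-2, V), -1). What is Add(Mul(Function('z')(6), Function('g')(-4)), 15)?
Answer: Rational(77, 4) ≈ 19.250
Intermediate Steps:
Function('z')(V) = Add(4, Pow(Add(-2, V), -1))
Function('g')(P) = 1
Add(Mul(Function('z')(6), Function('g')(-4)), 15) = Add(Mul(Mul(Pow(Add(-2, 6), -1), Add(-7, Mul(4, 6))), 1), 15) = Add(Mul(Mul(Pow(4, -1), Add(-7, 24)), 1), 15) = Add(Mul(Mul(Rational(1, 4), 17), 1), 15) = Add(Mul(Rational(17, 4), 1), 15) = Add(Rational(17, 4), 15) = Rational(77, 4)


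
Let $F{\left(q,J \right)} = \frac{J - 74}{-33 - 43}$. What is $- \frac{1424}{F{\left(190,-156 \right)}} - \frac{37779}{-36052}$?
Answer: $- \frac{1946501239}{4145980} \approx -469.49$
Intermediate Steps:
$F{\left(q,J \right)} = \frac{37}{38} - \frac{J}{76}$ ($F{\left(q,J \right)} = \frac{-74 + J}{-76} = \left(-74 + J\right) \left(- \frac{1}{76}\right) = \frac{37}{38} - \frac{J}{76}$)
$- \frac{1424}{F{\left(190,-156 \right)}} - \frac{37779}{-36052} = - \frac{1424}{\frac{37}{38} - - \frac{39}{19}} - \frac{37779}{-36052} = - \frac{1424}{\frac{37}{38} + \frac{39}{19}} - - \frac{37779}{36052} = - \frac{1424}{\frac{115}{38}} + \frac{37779}{36052} = \left(-1424\right) \frac{38}{115} + \frac{37779}{36052} = - \frac{54112}{115} + \frac{37779}{36052} = - \frac{1946501239}{4145980}$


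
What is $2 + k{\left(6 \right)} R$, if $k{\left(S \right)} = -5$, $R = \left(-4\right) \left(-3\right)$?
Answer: $-58$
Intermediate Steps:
$R = 12$
$2 + k{\left(6 \right)} R = 2 - 60 = -58$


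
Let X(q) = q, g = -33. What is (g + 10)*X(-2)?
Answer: 46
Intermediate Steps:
(g + 10)*X(-2) = (-33 + 10)*(-2) = -23*(-2) = 46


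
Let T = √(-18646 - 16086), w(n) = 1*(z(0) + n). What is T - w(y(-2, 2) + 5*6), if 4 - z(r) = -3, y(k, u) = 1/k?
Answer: -73/2 + 2*I*√8683 ≈ -36.5 + 186.37*I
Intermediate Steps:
z(r) = 7 (z(r) = 4 - 1*(-3) = 4 + 3 = 7)
w(n) = 7 + n (w(n) = 1*(7 + n) = 7 + n)
T = 2*I*√8683 (T = √(-34732) = 2*I*√8683 ≈ 186.37*I)
T - w(y(-2, 2) + 5*6) = 2*I*√8683 - (7 + (1/(-2) + 5*6)) = 2*I*√8683 - (7 + (-½ + 30)) = 2*I*√8683 - (7 + 59/2) = 2*I*√8683 - 1*73/2 = 2*I*√8683 - 73/2 = -73/2 + 2*I*√8683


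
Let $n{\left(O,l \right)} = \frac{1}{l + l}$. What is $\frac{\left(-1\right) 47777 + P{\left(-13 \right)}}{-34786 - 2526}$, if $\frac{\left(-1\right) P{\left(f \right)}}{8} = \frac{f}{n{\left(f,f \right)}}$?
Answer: $\frac{50481}{37312} \approx 1.3529$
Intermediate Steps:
$n{\left(O,l \right)} = \frac{1}{2 l}$
$P{\left(f \right)} = - 16 f^{2}$ ($P{\left(f \right)} = - 8 \frac{f}{\frac{1}{2} \frac{1}{f}} = - 8 f 2 f = - 8 \cdot 2 f^{2} = - 16 f^{2}$)
$\frac{\left(-1\right) 47777 + P{\left(-13 \right)}}{-34786 - 2526} = \frac{\left(-1\right) 47777 - 16 \left(-13\right)^{2}}{-34786 - 2526} = \frac{-47777 - 2704}{-37312} = \left(-47777 - 2704\right) \left(- \frac{1}{37312}\right) = \left(-50481\right) \left(- \frac{1}{37312}\right) = \frac{50481}{37312}$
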